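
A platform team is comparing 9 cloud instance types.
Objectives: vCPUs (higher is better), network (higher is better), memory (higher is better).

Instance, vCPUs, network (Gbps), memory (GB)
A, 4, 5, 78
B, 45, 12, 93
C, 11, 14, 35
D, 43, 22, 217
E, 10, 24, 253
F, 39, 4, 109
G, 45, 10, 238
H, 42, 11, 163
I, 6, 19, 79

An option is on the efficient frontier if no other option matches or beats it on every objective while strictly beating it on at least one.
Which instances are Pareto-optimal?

B, D, E, G

A: dominated by B (vCPUs 45≥4, network 12≥5, memory 93≥78).
B: not dominated.
C: dominated by D (vCPUs 43≥11, network 22≥14, memory 217≥35).
D: not dominated.
E: not dominated (best network).
F: dominated by D (vCPUs 43≥39, network 22≥4, memory 217≥109).
G: not dominated.
H: dominated by D (vCPUs 43≥42, network 22≥11, memory 217≥163).
I: dominated by D (vCPUs 43≥6, network 22≥19, memory 217≥79).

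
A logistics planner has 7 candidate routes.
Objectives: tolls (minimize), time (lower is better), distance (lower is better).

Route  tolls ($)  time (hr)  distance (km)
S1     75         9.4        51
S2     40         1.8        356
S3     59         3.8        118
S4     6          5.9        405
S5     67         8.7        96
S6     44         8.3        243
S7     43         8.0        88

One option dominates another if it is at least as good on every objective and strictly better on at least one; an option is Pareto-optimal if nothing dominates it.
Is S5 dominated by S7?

S7 vs S5: tolls 43≤67, time 8.0≤8.7, distance 88≤96 — S7 is at least as good on every objective with at least one strict improvement.

Yes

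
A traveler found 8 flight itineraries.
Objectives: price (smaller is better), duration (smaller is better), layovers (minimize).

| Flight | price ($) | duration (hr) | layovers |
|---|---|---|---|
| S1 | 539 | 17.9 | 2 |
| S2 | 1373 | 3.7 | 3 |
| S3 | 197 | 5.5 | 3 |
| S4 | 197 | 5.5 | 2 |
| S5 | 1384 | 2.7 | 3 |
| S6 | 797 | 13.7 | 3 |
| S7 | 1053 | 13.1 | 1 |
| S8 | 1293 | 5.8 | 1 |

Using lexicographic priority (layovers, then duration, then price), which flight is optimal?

First minimize layovers: best is 1, kept {S7, S8}.
Then minimize duration: best is 5.8, kept {S8}.

S8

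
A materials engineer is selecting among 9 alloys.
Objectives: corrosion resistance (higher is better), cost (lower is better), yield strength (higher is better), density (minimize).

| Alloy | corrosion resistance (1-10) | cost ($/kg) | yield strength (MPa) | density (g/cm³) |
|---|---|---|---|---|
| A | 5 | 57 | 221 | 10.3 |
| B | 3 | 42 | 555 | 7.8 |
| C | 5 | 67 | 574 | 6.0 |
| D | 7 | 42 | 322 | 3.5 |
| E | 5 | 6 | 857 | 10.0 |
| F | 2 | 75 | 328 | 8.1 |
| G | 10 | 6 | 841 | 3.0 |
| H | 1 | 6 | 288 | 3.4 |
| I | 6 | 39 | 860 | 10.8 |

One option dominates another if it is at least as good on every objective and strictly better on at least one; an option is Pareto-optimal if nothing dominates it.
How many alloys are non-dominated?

A: dominated by D (corrosion resistance 7≥5, cost 42≤57, yield strength 322≥221, density 3.5≤10.3).
B: dominated by G (corrosion resistance 10≥3, cost 6≤42, yield strength 841≥555, density 3.0≤7.8).
C: dominated by G (corrosion resistance 10≥5, cost 6≤67, yield strength 841≥574, density 3.0≤6.0).
D: dominated by G (corrosion resistance 10≥7, cost 6≤42, yield strength 841≥322, density 3.0≤3.5).
E: not dominated.
F: dominated by B (corrosion resistance 3≥2, cost 42≤75, yield strength 555≥328, density 7.8≤8.1).
G: not dominated (best corrosion resistance).
H: dominated by G (corrosion resistance 10≥1, cost 6≤6, yield strength 841≥288, density 3.0≤3.4).
I: not dominated (best yield strength).
Pareto-optimal: E, G, I → 3.

3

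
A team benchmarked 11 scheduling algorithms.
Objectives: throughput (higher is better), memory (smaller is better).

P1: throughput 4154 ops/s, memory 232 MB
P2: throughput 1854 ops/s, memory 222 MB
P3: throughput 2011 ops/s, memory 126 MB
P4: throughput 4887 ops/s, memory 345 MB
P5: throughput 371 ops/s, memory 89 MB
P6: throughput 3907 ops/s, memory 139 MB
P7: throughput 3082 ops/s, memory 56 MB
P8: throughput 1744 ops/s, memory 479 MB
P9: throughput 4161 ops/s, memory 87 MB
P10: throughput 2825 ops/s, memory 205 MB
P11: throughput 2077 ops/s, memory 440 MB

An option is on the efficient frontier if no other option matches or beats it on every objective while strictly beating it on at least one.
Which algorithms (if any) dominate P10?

P6: throughput 3907≥2825, memory 139≤205 — dominates P10.
P7: throughput 3082≥2825, memory 56≤205 — dominates P10.
P9: throughput 4161≥2825, memory 87≤205 — dominates P10.
Others (P1, P2, P3, P4, P5, P8, P11) are each worse than P10 on at least one objective.

P6, P7, P9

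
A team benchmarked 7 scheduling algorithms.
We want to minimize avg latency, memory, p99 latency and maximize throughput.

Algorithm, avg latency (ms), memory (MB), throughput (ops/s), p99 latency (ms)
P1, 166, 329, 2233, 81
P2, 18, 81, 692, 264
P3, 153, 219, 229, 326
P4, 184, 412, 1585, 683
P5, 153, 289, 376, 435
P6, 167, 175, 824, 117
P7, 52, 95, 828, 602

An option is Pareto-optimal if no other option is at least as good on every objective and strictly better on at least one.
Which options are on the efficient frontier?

P1: not dominated (best throughput).
P2: not dominated (best avg latency).
P3: dominated by P2 (avg latency 18≤153, memory 81≤219, throughput 692≥229, p99 latency 264≤326).
P4: dominated by P1 (avg latency 166≤184, memory 329≤412, throughput 2233≥1585, p99 latency 81≤683).
P5: dominated by P2 (avg latency 18≤153, memory 81≤289, throughput 692≥376, p99 latency 264≤435).
P6: not dominated.
P7: not dominated.

P1, P2, P6, P7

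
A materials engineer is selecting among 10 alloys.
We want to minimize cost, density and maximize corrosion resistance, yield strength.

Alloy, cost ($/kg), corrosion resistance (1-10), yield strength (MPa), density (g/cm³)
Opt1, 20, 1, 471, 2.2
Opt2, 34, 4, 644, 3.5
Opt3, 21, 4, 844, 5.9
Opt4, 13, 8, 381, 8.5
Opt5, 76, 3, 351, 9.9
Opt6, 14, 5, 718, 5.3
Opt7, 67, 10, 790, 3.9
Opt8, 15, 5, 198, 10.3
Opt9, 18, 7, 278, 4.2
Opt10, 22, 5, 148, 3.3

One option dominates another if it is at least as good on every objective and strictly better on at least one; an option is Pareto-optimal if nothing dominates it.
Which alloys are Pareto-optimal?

Opt1: not dominated (best density).
Opt2: not dominated.
Opt3: not dominated (best yield strength).
Opt4: not dominated (best cost).
Opt5: dominated by Opt2 (cost 34≤76, corrosion resistance 4≥3, yield strength 644≥351, density 3.5≤9.9).
Opt6: not dominated.
Opt7: not dominated (best corrosion resistance).
Opt8: dominated by Opt4 (cost 13≤15, corrosion resistance 8≥5, yield strength 381≥198, density 8.5≤10.3).
Opt9: not dominated.
Opt10: not dominated.

Opt1, Opt2, Opt3, Opt4, Opt6, Opt7, Opt9, Opt10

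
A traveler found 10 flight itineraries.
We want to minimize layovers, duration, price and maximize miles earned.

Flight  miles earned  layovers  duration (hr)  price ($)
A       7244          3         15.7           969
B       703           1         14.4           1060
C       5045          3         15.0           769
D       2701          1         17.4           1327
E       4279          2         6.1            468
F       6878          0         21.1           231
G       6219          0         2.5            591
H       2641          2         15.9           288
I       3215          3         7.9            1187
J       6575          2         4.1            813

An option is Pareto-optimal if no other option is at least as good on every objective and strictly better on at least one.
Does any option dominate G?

A: worse on layovers (3 vs 0).
B: worse on miles earned (703 vs 6219).
C: worse on miles earned (5045 vs 6219).
D: worse on miles earned (2701 vs 6219).
E: worse on miles earned (4279 vs 6219).
F: worse on duration (21.1 vs 2.5).
H: worse on miles earned (2641 vs 6219).
I: worse on miles earned (3215 vs 6219).
J: worse on layovers (2 vs 0).
No option is at least as good as G on every objective and strictly better on one.

No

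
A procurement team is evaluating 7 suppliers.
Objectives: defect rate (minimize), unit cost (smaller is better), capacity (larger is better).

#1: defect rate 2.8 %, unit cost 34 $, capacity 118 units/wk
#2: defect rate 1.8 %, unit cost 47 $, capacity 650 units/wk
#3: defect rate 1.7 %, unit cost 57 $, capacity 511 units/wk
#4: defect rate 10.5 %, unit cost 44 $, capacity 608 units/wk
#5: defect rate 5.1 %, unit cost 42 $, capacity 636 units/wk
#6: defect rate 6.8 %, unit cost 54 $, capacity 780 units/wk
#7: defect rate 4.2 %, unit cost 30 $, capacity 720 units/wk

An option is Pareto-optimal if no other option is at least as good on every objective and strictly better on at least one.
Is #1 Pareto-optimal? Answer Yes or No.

#2: worse on unit cost (47 vs 34).
#3: worse on unit cost (57 vs 34).
#4: worse on defect rate (10.5 vs 2.8).
#5: worse on defect rate (5.1 vs 2.8).
#6: worse on defect rate (6.8 vs 2.8).
#7: worse on defect rate (4.2 vs 2.8).
No option is at least as good as #1 on every objective and strictly better on one.

Yes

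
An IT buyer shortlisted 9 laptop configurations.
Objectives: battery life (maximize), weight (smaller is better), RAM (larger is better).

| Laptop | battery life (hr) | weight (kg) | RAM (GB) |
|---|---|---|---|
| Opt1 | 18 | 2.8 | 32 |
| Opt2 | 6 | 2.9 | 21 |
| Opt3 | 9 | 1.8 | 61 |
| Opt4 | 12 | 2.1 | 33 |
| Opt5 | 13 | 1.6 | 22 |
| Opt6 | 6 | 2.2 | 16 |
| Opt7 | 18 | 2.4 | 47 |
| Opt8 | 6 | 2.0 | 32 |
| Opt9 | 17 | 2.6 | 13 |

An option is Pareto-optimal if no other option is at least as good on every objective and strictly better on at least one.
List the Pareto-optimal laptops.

Opt3, Opt4, Opt5, Opt7

Opt1: dominated by Opt7 (battery life 18≥18, weight 2.4≤2.8, RAM 47≥32).
Opt2: dominated by Opt1 (battery life 18≥6, weight 2.8≤2.9, RAM 32≥21).
Opt3: not dominated (best RAM).
Opt4: not dominated.
Opt5: not dominated (best weight).
Opt6: dominated by Opt3 (battery life 9≥6, weight 1.8≤2.2, RAM 61≥16).
Opt7: not dominated.
Opt8: dominated by Opt3 (battery life 9≥6, weight 1.8≤2.0, RAM 61≥32).
Opt9: dominated by Opt7 (battery life 18≥17, weight 2.4≤2.6, RAM 47≥13).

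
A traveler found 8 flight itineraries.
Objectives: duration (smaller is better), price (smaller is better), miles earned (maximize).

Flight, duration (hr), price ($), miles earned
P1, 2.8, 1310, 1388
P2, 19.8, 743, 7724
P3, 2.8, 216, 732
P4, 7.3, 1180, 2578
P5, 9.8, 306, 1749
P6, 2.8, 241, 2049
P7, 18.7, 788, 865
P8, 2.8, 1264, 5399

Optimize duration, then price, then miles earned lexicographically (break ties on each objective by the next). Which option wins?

P3

First minimize duration: best is 2.8, kept {P1, P3, P6, P8}.
Then minimize price: best is 216, kept {P3}.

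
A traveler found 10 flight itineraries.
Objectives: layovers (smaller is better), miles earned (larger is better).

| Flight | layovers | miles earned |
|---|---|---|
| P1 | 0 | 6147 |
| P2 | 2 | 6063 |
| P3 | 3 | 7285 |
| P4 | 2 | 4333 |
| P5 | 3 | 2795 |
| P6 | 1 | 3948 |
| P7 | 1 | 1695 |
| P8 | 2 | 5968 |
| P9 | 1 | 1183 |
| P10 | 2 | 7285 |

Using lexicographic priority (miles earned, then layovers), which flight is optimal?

P10

First maximize miles earned: best is 7285, kept {P3, P10}.
Then minimize layovers: best is 2, kept {P10}.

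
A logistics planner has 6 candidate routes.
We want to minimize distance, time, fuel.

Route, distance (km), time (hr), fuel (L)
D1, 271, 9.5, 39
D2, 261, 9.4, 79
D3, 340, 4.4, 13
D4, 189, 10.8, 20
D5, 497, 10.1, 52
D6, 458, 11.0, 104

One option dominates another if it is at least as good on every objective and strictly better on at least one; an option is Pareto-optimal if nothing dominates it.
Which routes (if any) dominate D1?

none

D2: worse on fuel (79 vs 39).
D3: worse on distance (340 vs 271).
D4: worse on time (10.8 vs 9.5).
D5: worse on distance (497 vs 271).
D6: worse on distance (458 vs 271).
No option dominates D1.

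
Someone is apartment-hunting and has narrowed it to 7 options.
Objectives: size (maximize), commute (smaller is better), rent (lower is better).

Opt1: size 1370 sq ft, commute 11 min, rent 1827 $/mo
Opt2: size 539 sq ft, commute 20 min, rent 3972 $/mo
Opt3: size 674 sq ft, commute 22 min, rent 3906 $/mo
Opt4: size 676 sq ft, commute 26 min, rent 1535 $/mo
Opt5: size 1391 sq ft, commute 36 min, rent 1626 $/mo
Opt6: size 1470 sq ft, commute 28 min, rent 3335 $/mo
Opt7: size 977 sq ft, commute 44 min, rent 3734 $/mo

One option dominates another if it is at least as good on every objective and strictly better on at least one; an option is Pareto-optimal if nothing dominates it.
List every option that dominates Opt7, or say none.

Opt1: size 1370≥977, commute 11≤44, rent 1827≤3734 — dominates Opt7.
Opt5: size 1391≥977, commute 36≤44, rent 1626≤3734 — dominates Opt7.
Opt6: size 1470≥977, commute 28≤44, rent 3335≤3734 — dominates Opt7.
Others (Opt2, Opt3, Opt4) are each worse than Opt7 on at least one objective.

Opt1, Opt5, Opt6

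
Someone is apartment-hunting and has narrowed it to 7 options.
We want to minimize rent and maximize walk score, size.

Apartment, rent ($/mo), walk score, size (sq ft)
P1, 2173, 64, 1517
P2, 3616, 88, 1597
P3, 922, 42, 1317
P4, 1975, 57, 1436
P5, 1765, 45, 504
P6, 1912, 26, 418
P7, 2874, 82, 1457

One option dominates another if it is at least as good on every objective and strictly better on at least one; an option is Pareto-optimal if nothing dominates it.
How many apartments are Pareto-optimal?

6

P1: not dominated.
P2: not dominated (best walk score).
P3: not dominated (best rent).
P4: not dominated.
P5: not dominated.
P6: dominated by P3 (rent 922≤1912, walk score 42≥26, size 1317≥418).
P7: not dominated.
Pareto-optimal: P1, P2, P3, P4, P5, P7 → 6.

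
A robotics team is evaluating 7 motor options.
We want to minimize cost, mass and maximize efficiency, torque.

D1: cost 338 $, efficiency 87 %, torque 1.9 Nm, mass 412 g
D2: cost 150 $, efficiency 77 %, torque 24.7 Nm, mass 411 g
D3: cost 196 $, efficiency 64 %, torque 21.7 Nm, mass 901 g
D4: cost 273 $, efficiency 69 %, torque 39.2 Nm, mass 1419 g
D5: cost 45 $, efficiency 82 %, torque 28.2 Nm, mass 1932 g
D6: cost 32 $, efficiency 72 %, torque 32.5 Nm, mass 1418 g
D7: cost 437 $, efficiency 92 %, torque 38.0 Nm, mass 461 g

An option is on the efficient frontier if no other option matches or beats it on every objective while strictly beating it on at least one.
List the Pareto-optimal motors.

D1, D2, D4, D5, D6, D7

D1: not dominated.
D2: not dominated (best mass).
D3: dominated by D2 (cost 150≤196, efficiency 77≥64, torque 24.7≥21.7, mass 411≤901).
D4: not dominated (best torque).
D5: not dominated.
D6: not dominated (best cost).
D7: not dominated (best efficiency).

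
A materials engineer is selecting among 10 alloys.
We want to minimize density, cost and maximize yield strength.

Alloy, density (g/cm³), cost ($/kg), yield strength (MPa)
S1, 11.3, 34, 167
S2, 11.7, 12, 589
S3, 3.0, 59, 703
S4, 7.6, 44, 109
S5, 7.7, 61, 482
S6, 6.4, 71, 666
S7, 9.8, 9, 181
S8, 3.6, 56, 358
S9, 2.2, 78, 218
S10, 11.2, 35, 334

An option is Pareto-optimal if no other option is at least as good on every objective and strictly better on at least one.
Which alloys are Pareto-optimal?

S1: dominated by S7 (density 9.8≤11.3, cost 9≤34, yield strength 181≥167).
S2: not dominated.
S3: not dominated (best yield strength).
S4: not dominated.
S5: dominated by S3 (density 3.0≤7.7, cost 59≤61, yield strength 703≥482).
S6: dominated by S3 (density 3.0≤6.4, cost 59≤71, yield strength 703≥666).
S7: not dominated (best cost).
S8: not dominated.
S9: not dominated (best density).
S10: not dominated.

S2, S3, S4, S7, S8, S9, S10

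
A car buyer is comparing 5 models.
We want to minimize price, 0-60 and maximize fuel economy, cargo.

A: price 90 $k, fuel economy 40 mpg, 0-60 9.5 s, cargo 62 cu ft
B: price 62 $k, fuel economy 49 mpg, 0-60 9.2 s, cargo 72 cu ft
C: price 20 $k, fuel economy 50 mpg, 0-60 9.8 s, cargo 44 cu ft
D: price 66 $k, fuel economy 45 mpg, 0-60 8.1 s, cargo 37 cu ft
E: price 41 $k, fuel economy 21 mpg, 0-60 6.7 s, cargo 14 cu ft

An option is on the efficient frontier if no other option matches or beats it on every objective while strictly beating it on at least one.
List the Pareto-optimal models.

A: dominated by B (price 62≤90, fuel economy 49≥40, 0-60 9.2≤9.5, cargo 72≥62).
B: not dominated (best cargo).
C: not dominated (best price).
D: not dominated.
E: not dominated (best 0-60).

B, C, D, E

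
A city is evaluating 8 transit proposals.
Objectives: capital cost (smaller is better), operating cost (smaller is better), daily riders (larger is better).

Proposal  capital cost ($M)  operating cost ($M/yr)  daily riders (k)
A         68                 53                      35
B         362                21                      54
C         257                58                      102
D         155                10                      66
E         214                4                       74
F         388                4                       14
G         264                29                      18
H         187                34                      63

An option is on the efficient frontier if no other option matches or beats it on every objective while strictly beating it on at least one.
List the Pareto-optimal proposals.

A: not dominated (best capital cost).
B: dominated by D (capital cost 155≤362, operating cost 10≤21, daily riders 66≥54).
C: not dominated (best daily riders).
D: not dominated.
E: not dominated.
F: dominated by E (capital cost 214≤388, operating cost 4≤4, daily riders 74≥14).
G: dominated by D (capital cost 155≤264, operating cost 10≤29, daily riders 66≥18).
H: dominated by D (capital cost 155≤187, operating cost 10≤34, daily riders 66≥63).

A, C, D, E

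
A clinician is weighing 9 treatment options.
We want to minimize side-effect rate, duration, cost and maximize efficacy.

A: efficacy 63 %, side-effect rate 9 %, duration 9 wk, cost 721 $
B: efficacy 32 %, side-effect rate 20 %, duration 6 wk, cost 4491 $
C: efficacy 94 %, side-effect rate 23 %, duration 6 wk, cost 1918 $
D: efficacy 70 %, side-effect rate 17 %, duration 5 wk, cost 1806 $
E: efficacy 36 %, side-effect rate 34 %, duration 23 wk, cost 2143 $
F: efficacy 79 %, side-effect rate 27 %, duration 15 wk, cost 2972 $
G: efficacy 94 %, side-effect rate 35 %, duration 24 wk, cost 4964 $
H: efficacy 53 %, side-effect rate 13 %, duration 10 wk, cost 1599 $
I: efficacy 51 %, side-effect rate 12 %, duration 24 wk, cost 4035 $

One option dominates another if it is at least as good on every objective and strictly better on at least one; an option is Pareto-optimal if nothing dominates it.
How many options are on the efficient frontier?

3

A: not dominated (best side-effect rate).
B: dominated by D (efficacy 70≥32, side-effect rate 17≤20, duration 5≤6, cost 1806≤4491).
C: not dominated.
D: not dominated (best duration).
E: dominated by A (efficacy 63≥36, side-effect rate 9≤34, duration 9≤23, cost 721≤2143).
F: dominated by C (efficacy 94≥79, side-effect rate 23≤27, duration 6≤15, cost 1918≤2972).
G: dominated by C (efficacy 94≥94, side-effect rate 23≤35, duration 6≤24, cost 1918≤4964).
H: dominated by A (efficacy 63≥53, side-effect rate 9≤13, duration 9≤10, cost 721≤1599).
I: dominated by A (efficacy 63≥51, side-effect rate 9≤12, duration 9≤24, cost 721≤4035).
Pareto-optimal: A, C, D → 3.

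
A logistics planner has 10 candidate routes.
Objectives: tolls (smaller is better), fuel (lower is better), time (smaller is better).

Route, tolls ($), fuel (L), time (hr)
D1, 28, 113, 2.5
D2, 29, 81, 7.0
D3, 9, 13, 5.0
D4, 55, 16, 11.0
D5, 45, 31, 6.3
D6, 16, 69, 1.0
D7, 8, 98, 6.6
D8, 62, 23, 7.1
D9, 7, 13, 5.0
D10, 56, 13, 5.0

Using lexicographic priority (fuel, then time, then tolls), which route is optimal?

D9

First minimize fuel: best is 13, kept {D3, D9, D10}.
Then minimize time: best is 5.0, kept {D3, D9, D10}.
Then minimize tolls: best is 7, kept {D9}.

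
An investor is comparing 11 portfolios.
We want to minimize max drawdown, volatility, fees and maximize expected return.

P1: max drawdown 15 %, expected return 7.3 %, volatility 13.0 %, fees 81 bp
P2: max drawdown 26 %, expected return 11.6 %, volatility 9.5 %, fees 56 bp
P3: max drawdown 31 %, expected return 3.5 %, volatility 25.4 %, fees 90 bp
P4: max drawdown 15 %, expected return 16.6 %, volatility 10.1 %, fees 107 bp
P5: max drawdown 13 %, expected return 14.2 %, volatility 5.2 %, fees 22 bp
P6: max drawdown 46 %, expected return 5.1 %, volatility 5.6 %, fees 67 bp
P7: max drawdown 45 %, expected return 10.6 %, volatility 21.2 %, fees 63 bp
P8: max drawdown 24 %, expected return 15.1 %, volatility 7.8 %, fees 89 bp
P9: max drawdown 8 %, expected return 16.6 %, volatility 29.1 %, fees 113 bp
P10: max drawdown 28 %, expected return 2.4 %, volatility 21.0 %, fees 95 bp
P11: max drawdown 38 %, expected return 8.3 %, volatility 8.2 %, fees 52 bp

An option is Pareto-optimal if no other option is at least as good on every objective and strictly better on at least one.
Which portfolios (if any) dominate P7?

P2: max drawdown 26≤45, expected return 11.6≥10.6, volatility 9.5≤21.2, fees 56≤63 — dominates P7.
P5: max drawdown 13≤45, expected return 14.2≥10.6, volatility 5.2≤21.2, fees 22≤63 — dominates P7.
Others (P1, P3, P4, P6, P8, P9, P10, P11) are each worse than P7 on at least one objective.

P2, P5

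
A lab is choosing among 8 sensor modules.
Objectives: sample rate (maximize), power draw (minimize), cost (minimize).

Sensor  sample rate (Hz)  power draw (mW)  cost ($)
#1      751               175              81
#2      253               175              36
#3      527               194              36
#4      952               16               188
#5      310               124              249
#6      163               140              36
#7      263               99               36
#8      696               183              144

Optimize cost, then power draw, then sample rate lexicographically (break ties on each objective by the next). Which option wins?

First minimize cost: best is 36, kept {#2, #3, #6, #7}.
Then minimize power draw: best is 99, kept {#7}.

#7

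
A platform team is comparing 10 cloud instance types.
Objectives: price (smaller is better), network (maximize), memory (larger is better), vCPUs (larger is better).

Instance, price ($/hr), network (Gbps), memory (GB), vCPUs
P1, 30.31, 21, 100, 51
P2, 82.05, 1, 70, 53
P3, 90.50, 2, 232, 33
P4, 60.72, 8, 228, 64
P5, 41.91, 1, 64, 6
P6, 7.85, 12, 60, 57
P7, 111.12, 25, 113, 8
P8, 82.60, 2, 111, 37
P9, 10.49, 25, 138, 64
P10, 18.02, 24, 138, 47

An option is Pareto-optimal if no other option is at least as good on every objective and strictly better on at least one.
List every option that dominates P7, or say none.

P9: price 10.49≤111.12, network 25≥25, memory 138≥113, vCPUs 64≥8 — dominates P7.
Others (P1, P2, P3, P4, P5, P6, P8, P10) are each worse than P7 on at least one objective.

P9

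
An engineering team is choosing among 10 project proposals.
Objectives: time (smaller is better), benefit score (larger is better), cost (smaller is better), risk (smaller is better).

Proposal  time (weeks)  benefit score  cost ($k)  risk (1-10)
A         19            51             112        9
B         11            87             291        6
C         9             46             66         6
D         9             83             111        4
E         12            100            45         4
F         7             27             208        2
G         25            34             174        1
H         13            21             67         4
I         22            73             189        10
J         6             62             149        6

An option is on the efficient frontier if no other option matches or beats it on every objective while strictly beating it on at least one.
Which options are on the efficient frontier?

A: dominated by D (time 9≤19, benefit score 83≥51, cost 111≤112, risk 4≤9).
B: not dominated.
C: not dominated.
D: not dominated.
E: not dominated (best benefit score).
F: not dominated.
G: not dominated (best risk).
H: dominated by E (time 12≤13, benefit score 100≥21, cost 45≤67, risk 4≤4).
I: dominated by D (time 9≤22, benefit score 83≥73, cost 111≤189, risk 4≤10).
J: not dominated (best time).

B, C, D, E, F, G, J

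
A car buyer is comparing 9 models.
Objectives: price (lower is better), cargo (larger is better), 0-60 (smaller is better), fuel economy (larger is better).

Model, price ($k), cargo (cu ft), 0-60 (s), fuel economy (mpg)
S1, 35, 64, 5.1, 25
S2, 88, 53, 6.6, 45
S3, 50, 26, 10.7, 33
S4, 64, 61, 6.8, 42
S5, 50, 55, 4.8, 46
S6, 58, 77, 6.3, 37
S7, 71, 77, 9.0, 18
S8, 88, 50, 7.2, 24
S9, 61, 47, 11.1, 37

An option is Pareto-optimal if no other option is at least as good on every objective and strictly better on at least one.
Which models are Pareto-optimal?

S1, S4, S5, S6

S1: not dominated (best price).
S2: dominated by S5 (price 50≤88, cargo 55≥53, 0-60 4.8≤6.6, fuel economy 46≥45).
S3: dominated by S5 (price 50≤50, cargo 55≥26, 0-60 4.8≤10.7, fuel economy 46≥33).
S4: not dominated.
S5: not dominated (best 0-60).
S6: not dominated.
S7: dominated by S6 (price 58≤71, cargo 77≥77, 0-60 6.3≤9.0, fuel economy 37≥18).
S8: dominated by S1 (price 35≤88, cargo 64≥50, 0-60 5.1≤7.2, fuel economy 25≥24).
S9: dominated by S5 (price 50≤61, cargo 55≥47, 0-60 4.8≤11.1, fuel economy 46≥37).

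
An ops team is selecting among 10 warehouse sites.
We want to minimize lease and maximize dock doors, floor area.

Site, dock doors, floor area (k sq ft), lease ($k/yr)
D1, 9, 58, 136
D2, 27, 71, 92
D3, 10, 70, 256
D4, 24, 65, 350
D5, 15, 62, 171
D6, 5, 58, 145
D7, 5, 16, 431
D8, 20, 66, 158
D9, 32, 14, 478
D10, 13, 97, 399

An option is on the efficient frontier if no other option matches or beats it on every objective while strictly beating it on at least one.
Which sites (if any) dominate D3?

D2: dock doors 27≥10, floor area 71≥70, lease 92≤256 — dominates D3.
Others (D1, D4, D5, D6, D7, D8, D9, D10) are each worse than D3 on at least one objective.

D2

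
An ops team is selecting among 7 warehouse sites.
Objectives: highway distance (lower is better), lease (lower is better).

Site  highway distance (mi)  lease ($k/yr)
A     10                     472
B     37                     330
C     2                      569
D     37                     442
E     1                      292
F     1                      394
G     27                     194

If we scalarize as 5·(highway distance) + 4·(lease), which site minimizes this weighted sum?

A: 5·10 + 4·472 = 1938
B: 5·37 + 4·330 = 1505
C: 5·2 + 4·569 = 2286
D: 5·37 + 4·442 = 1953
E: 5·1 + 4·292 = 1173
F: 5·1 + 4·394 = 1581
G: 5·27 + 4·194 = 911
Lowest: G at 911.

G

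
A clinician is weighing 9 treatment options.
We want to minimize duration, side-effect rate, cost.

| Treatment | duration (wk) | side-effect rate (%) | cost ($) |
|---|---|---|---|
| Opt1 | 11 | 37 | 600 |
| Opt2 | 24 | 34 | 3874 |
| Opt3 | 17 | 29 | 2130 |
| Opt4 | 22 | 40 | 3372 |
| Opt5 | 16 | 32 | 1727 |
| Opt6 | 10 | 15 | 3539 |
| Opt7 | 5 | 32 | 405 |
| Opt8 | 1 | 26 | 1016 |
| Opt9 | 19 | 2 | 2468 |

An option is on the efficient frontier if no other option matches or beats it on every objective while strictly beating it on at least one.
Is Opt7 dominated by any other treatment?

No

Opt1: worse on duration (11 vs 5).
Opt2: worse on duration (24 vs 5).
Opt3: worse on duration (17 vs 5).
Opt4: worse on duration (22 vs 5).
Opt5: worse on duration (16 vs 5).
Opt6: worse on duration (10 vs 5).
Opt8: worse on cost (1016 vs 405).
Opt9: worse on duration (19 vs 5).
No option is at least as good as Opt7 on every objective and strictly better on one.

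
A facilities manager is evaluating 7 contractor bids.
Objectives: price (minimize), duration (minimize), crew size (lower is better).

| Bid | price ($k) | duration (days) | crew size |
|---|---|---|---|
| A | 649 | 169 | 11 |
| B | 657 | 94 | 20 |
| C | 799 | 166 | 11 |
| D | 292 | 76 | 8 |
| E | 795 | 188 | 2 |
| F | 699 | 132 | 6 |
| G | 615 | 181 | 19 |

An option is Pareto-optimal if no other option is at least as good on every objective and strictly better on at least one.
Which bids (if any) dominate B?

D: price 292≤657, duration 76≤94, crew size 8≤20 — dominates B.
Others (A, C, E, F, G) are each worse than B on at least one objective.

D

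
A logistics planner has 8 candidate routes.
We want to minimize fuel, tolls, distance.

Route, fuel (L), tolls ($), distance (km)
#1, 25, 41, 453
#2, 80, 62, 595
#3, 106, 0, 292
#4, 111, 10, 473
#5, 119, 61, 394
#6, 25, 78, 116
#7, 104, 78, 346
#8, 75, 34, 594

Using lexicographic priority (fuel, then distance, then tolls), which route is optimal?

First minimize fuel: best is 25, kept {#1, #6}.
Then minimize distance: best is 116, kept {#6}.

#6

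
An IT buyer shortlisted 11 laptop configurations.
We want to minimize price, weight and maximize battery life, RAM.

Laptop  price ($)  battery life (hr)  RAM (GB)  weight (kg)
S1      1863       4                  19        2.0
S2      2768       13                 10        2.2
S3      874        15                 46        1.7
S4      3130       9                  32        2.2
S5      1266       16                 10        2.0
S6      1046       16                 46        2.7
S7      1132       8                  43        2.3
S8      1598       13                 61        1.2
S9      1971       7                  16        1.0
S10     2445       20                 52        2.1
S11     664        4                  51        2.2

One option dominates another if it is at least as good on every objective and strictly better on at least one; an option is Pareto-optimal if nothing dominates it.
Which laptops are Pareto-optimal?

S3, S5, S6, S8, S9, S10, S11

S1: dominated by S3 (price 874≤1863, battery life 15≥4, RAM 46≥19, weight 1.7≤2.0).
S2: dominated by S3 (price 874≤2768, battery life 15≥13, RAM 46≥10, weight 1.7≤2.2).
S3: not dominated.
S4: dominated by S3 (price 874≤3130, battery life 15≥9, RAM 46≥32, weight 1.7≤2.2).
S5: not dominated.
S6: not dominated.
S7: dominated by S3 (price 874≤1132, battery life 15≥8, RAM 46≥43, weight 1.7≤2.3).
S8: not dominated (best RAM).
S9: not dominated (best weight).
S10: not dominated (best battery life).
S11: not dominated (best price).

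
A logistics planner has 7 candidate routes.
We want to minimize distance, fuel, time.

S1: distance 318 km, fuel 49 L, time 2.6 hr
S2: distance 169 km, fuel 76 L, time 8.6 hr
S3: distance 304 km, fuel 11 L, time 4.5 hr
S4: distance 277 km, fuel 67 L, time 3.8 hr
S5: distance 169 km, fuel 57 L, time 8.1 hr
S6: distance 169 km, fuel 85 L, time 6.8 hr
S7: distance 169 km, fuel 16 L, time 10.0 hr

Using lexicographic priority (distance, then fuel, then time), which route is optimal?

First minimize distance: best is 169, kept {S2, S5, S6, S7}.
Then minimize fuel: best is 16, kept {S7}.

S7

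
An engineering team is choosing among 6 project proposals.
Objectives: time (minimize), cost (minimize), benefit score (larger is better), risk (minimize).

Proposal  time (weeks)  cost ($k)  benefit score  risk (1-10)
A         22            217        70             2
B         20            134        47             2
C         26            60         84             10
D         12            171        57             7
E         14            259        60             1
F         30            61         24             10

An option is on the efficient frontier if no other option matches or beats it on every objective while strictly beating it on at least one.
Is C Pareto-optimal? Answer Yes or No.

Yes

A: worse on cost (217 vs 60).
B: worse on cost (134 vs 60).
D: worse on cost (171 vs 60).
E: worse on cost (259 vs 60).
F: worse on time (30 vs 26).
No option is at least as good as C on every objective and strictly better on one.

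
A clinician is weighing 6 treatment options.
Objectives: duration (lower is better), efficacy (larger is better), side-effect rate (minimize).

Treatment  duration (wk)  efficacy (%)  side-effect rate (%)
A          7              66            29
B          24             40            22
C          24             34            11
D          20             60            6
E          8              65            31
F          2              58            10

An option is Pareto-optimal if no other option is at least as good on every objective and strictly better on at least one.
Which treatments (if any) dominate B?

D, F

D: duration 20≤24, efficacy 60≥40, side-effect rate 6≤22 — dominates B.
F: duration 2≤24, efficacy 58≥40, side-effect rate 10≤22 — dominates B.
Others (A, C, E) are each worse than B on at least one objective.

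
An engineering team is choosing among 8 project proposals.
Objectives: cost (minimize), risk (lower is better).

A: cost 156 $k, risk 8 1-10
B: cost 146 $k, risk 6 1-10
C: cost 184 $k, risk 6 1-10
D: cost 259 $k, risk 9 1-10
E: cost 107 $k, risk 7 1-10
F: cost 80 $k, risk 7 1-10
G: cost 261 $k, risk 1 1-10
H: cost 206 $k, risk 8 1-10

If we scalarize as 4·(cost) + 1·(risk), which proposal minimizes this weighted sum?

F

A: 4·156 + 1·8 = 632
B: 4·146 + 1·6 = 590
C: 4·184 + 1·6 = 742
D: 4·259 + 1·9 = 1045
E: 4·107 + 1·7 = 435
F: 4·80 + 1·7 = 327
G: 4·261 + 1·1 = 1045
H: 4·206 + 1·8 = 832
Lowest: F at 327.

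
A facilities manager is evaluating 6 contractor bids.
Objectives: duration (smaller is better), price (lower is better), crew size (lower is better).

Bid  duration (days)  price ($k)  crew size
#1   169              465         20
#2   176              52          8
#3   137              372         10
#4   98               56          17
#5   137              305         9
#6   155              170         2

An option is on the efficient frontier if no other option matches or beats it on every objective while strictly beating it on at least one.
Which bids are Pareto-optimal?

#2, #4, #5, #6

#1: dominated by #3 (duration 137≤169, price 372≤465, crew size 10≤20).
#2: not dominated (best price).
#3: dominated by #5 (duration 137≤137, price 305≤372, crew size 9≤10).
#4: not dominated (best duration).
#5: not dominated.
#6: not dominated (best crew size).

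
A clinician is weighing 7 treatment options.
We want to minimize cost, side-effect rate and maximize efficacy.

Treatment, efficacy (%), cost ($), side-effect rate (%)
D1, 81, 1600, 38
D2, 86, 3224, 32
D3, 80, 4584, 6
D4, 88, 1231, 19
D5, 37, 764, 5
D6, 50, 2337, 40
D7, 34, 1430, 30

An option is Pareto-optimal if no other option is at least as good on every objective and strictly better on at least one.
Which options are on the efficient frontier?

D1: dominated by D4 (efficacy 88≥81, cost 1231≤1600, side-effect rate 19≤38).
D2: dominated by D4 (efficacy 88≥86, cost 1231≤3224, side-effect rate 19≤32).
D3: not dominated.
D4: not dominated (best efficacy).
D5: not dominated (best cost).
D6: dominated by D1 (efficacy 81≥50, cost 1600≤2337, side-effect rate 38≤40).
D7: dominated by D4 (efficacy 88≥34, cost 1231≤1430, side-effect rate 19≤30).

D3, D4, D5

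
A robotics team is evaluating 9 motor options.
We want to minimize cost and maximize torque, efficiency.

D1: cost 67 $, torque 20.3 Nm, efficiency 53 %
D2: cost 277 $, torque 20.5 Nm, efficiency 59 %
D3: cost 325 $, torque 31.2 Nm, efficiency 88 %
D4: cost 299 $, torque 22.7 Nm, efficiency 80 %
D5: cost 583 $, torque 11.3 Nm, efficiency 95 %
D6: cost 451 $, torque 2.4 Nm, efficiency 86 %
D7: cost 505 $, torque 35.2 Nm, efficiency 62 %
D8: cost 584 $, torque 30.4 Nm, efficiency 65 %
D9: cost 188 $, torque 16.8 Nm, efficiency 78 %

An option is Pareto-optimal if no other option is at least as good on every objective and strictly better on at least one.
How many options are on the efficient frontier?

7

D1: not dominated (best cost).
D2: not dominated.
D3: not dominated.
D4: not dominated.
D5: not dominated (best efficiency).
D6: dominated by D3 (cost 325≤451, torque 31.2≥2.4, efficiency 88≥86).
D7: not dominated (best torque).
D8: dominated by D3 (cost 325≤584, torque 31.2≥30.4, efficiency 88≥65).
D9: not dominated.
Pareto-optimal: D1, D2, D3, D4, D5, D7, D9 → 7.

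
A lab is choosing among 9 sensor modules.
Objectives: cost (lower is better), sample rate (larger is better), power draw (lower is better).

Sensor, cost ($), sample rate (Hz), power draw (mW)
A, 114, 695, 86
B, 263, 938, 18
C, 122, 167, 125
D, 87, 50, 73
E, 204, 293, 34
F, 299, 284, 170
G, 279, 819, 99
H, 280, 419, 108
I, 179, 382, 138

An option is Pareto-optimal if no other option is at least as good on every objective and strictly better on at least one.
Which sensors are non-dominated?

A: not dominated.
B: not dominated (best sample rate).
C: dominated by A (cost 114≤122, sample rate 695≥167, power draw 86≤125).
D: not dominated (best cost).
E: not dominated.
F: dominated by A (cost 114≤299, sample rate 695≥284, power draw 86≤170).
G: dominated by B (cost 263≤279, sample rate 938≥819, power draw 18≤99).
H: dominated by A (cost 114≤280, sample rate 695≥419, power draw 86≤108).
I: dominated by A (cost 114≤179, sample rate 695≥382, power draw 86≤138).

A, B, D, E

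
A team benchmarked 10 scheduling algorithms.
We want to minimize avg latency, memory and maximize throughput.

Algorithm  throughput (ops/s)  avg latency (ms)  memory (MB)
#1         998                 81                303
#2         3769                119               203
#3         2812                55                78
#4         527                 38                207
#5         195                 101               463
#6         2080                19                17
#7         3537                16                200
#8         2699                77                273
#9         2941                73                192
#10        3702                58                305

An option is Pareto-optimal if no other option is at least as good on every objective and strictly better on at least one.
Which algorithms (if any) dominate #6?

#1: worse on throughput (998 vs 2080).
#2: worse on avg latency (119 vs 19).
#3: worse on avg latency (55 vs 19).
#4: worse on throughput (527 vs 2080).
#5: worse on throughput (195 vs 2080).
#7: worse on memory (200 vs 17).
#8: worse on avg latency (77 vs 19).
#9: worse on avg latency (73 vs 19).
#10: worse on avg latency (58 vs 19).
No option dominates #6.

none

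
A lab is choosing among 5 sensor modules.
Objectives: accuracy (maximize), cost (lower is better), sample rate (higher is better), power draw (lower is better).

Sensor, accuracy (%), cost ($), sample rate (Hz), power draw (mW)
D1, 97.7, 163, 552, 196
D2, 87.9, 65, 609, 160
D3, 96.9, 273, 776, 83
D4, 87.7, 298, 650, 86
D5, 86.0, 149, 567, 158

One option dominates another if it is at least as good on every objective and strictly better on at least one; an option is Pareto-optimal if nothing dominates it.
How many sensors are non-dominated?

4

D1: not dominated (best accuracy).
D2: not dominated (best cost).
D3: not dominated (best sample rate).
D4: dominated by D3 (accuracy 96.9≥87.7, cost 273≤298, sample rate 776≥650, power draw 83≤86).
D5: not dominated.
Pareto-optimal: D1, D2, D3, D5 → 4.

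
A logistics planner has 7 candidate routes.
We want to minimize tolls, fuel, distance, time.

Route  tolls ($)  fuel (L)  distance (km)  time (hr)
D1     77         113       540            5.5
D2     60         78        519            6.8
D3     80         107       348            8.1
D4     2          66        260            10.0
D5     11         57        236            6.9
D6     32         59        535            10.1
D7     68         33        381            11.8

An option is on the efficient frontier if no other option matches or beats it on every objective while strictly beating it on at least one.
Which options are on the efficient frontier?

D1, D2, D4, D5, D7

D1: not dominated (best time).
D2: not dominated.
D3: dominated by D5 (tolls 11≤80, fuel 57≤107, distance 236≤348, time 6.9≤8.1).
D4: not dominated (best tolls).
D5: not dominated (best distance).
D6: dominated by D5 (tolls 11≤32, fuel 57≤59, distance 236≤535, time 6.9≤10.1).
D7: not dominated (best fuel).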